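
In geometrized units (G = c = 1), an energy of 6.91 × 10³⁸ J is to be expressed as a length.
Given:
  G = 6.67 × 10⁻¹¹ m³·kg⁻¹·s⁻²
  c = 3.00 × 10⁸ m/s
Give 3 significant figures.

Energy → length via G/c⁴.
6.91 × 10³⁸ J × (G/c⁴) = 5.69 × 10⁻⁶ m

5.69 × 10⁻⁶ m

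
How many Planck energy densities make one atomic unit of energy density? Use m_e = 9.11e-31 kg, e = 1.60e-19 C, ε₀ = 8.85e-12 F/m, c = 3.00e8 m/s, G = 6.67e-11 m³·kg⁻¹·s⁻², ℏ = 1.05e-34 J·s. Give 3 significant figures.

atomic unit of energy density: u_au = E_h/a₀³ = m_e⁴e¹⁰/((4πε₀)⁵ℏ⁸) = 3.01e13 J/m³
Planck energy density: u_P = c⁷/(ℏG²) = 4.68e113 J/m³
ratio = 3.01e13 / 4.68e113 = 6.44e-101

6.44e-101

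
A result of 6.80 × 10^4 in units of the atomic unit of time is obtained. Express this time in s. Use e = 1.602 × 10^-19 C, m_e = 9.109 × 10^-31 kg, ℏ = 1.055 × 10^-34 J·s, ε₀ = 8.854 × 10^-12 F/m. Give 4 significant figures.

1.648 × 10^-12 s

One atomic unit of time: τ_au = (4πε₀)²ℏ³/(m_e e⁴) = 2.423 × 10^-17 s.
6.80 × 10^4 × 2.423 × 10^-17 s = 1.648 × 10^-12 s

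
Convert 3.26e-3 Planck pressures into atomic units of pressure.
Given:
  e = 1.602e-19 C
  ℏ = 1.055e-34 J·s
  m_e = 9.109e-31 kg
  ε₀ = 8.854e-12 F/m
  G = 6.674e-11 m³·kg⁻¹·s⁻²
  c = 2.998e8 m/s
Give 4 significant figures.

5.156e97

Planck pressure: p_P = c⁷/(ℏG²) = 4.632e113 Pa
atomic unit of pressure: P_au = E_h/a₀³ = m_e⁴e¹⁰/((4πε₀)⁵ℏ⁸) = 2.929e13 Pa
3.26e-3 × 4.632e113 / 2.929e13 = 5.156e97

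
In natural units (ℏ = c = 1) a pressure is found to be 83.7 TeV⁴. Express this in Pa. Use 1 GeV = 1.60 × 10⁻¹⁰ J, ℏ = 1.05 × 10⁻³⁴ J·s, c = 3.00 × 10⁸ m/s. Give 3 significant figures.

1.75 × 10⁵¹ Pa

Pressure is [E]/[L]³ = [E]⁴/(ℏc)³.
1 GeV⁴ → 1/(ℏc)³ × (1 GeV in J)⁴ = 2.10 × 10³⁷ Pa.
Convert the energy scale: 83.7 TeV⁴ = 8.37 × 10¹³ GeV⁴.
Result: 8.37 × 10¹³ × 2.10 × 10³⁷ = 1.75 × 10⁵¹ Pa.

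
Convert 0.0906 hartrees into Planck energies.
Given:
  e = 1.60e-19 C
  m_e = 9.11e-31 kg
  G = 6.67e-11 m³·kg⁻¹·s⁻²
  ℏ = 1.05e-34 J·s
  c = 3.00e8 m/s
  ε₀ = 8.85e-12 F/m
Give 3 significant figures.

hartree: E_h = m_e e⁴/(4πε₀ℏ)² = 4.38e-18 J
Planck energy: E_P = √(ℏc⁵/G) = 1.96e9 J
0.0906 × 4.38e-18 / 1.96e9 = 2.03e-28

2.03e-28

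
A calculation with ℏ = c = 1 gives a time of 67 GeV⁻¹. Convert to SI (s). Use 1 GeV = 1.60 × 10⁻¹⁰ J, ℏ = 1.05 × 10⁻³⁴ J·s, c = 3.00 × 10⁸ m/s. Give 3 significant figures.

4.40 × 10⁻²³ s

A time is [E]⁻¹ in ℏ=c=1; restore one factor of ℏ.
1 GeV⁻¹ → ℏ × (1 GeV in J)⁻¹ = 6.56 × 10⁻²⁵ s.
Result: 67 × 6.56 × 10⁻²⁵ = 4.40 × 10⁻²³ s.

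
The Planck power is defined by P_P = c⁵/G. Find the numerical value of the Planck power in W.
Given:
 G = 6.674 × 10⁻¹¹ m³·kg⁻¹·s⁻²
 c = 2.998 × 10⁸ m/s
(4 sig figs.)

P_P = c⁵/G
  = 2.422 × 10⁴² / 6.674 × 10⁻¹¹
  = 3.629 × 10⁵² W

3.629 × 10⁵² W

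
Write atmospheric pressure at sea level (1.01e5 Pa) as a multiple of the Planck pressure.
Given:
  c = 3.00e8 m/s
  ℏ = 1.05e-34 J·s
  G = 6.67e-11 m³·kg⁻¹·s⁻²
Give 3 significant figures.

2.16e-109

Planck pressure: p_P = c⁷/(ℏG²) = 4.68e113 Pa.
1.01e5 / 4.68e113 = 2.16e-109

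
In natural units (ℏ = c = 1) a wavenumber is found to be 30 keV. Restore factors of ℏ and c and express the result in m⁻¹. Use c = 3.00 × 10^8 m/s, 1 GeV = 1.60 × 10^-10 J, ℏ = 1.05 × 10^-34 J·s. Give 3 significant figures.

1.52 × 10^11 m⁻¹

Inverse length is [E]/(ℏc).
1 GeV → 1/(ℏc) × (1 GeV in J) = 5.08 × 10^15 m⁻¹.
Convert the energy scale: 30 keV = 3.00 × 10^-5 GeV.
Result: 3.00 × 10^-5 × 5.08 × 10^15 = 1.52 × 10^11 m⁻¹.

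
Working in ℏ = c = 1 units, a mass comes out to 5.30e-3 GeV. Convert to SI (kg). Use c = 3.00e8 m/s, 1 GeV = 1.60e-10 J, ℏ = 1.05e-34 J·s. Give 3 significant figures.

9.42e-30 kg

Mass is [E]/c²; divide by c².
1 GeV → 1/c² × (1 GeV in J) = 1.78e-27 kg.
Result: 5.30e-3 × 1.78e-27 = 9.42e-30 kg.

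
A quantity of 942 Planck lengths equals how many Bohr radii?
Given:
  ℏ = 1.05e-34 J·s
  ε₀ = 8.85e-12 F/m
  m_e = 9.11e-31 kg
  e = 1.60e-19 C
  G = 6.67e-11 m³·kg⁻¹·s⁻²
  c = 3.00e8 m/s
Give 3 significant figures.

Planck length: ℓ_P = √(ℏG/c³) = 1.61e-35 m
Bohr radius: a₀ = 4πε₀ℏ²/(m_e e²) = 5.26e-11 m
942 × 1.61e-35 / 5.26e-11 = 2.89e-22

2.89e-22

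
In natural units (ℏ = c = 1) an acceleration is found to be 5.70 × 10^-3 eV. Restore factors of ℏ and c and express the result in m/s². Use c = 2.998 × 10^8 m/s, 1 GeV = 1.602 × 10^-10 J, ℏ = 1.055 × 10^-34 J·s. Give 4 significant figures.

2.595 × 10^21 m/s²

Acceleration is [L]/[T]² = c·[E]/ℏ.
1 GeV → c/ℏ × (1 GeV in J) = 4.552 × 10^32 m/s².
Convert the energy scale: 5.70 × 10^-3 eV = 5.70 × 10^-12 GeV.
Result: 5.70 × 10^-12 × 4.552 × 10^32 = 2.595 × 10^21 m/s².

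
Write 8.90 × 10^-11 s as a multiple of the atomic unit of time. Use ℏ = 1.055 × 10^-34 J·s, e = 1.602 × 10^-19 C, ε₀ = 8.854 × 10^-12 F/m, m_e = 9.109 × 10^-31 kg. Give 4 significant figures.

3.673 × 10^6

atomic unit of time: τ_au = (4πε₀)²ℏ³/(m_e e⁴) = 2.423 × 10^-17 s.
8.90 × 10^-11 / 2.423 × 10^-17 = 3.673 × 10^6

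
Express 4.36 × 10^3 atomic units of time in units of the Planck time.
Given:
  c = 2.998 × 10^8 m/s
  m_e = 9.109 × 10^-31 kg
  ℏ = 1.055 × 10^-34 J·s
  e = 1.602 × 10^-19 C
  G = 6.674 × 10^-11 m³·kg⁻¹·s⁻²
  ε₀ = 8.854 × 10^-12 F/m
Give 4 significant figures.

1.959 × 10^30

atomic unit of time: τ_au = (4πε₀)²ℏ³/(m_e e⁴) = 2.423 × 10^-17 s
Planck time: t_P = √(ℏG/c⁵) = 5.392 × 10^-44 s
4.36 × 10^3 × 2.423 × 10^-17 / 5.392 × 10^-44 = 1.959 × 10^30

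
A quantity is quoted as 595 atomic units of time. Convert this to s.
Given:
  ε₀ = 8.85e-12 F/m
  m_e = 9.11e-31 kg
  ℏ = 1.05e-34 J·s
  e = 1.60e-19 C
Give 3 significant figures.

One atomic unit of time: τ_au = (4πε₀)²ℏ³/(m_e e⁴) = 2.40e-17 s.
595 × 2.40e-17 s = 1.43e-14 s

1.43e-14 s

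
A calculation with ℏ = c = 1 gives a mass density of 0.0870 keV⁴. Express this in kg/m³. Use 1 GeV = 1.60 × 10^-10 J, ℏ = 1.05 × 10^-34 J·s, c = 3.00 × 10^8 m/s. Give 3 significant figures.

2.03 × 10^-5 kg/m³

Mass density is [E]/(c²[L]³) = [E]⁴/(ℏ³c⁵).
1 GeV⁴ → 1/(ℏ³c⁵) × (1 GeV in J)⁴ = 2.33 × 10^20 kg/m³.
Convert the energy scale: 0.0870 keV⁴ = 8.70 × 10^-26 GeV⁴.
Result: 8.70 × 10^-26 × 2.33 × 10^20 = 2.03 × 10^-5 kg/m³.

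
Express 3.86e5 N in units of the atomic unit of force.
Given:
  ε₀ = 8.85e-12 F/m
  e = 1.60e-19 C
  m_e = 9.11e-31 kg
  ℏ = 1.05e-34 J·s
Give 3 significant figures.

4.63e12

atomic unit of force: F_au = E_h/a₀ = m_e²e⁶/((4πε₀)³ℏ⁴) = 8.33e-8 N.
3.86e5 / 8.33e-8 = 4.63e12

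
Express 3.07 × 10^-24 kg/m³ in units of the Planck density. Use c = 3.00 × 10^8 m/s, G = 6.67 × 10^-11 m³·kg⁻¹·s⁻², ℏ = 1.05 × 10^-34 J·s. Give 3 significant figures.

Planck density: ρ_P = c⁵/(ℏG²) = 5.20 × 10^96 kg/m³.
3.07 × 10^-24 / 5.20 × 10^96 = 5.90 × 10^-121

5.90 × 10^-121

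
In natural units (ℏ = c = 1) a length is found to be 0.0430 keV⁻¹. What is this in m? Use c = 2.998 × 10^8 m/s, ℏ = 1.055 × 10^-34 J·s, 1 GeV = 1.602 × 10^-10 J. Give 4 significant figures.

8.490 × 10^-12 m

A length is [E]⁻¹ in ℏ=c=1; restore one factor of ℏc.
1 GeV⁻¹ → ℏc × (1 GeV in J)⁻¹ = 1.974 × 10^-16 m.
Convert the energy scale: 0.0430 keV⁻¹ = 4.30 × 10^4 GeV⁻¹.
Result: 4.30 × 10^4 × 1.974 × 10^-16 = 8.490 × 10^-12 m.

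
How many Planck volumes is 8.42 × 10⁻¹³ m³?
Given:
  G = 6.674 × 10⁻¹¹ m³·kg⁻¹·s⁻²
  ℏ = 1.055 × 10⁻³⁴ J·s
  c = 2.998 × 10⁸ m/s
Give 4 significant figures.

Planck volume: V_P = (ℏG/c³)^(3/2) = 4.224 × 10⁻¹⁰⁵ m³.
8.42 × 10⁻¹³ / 4.224 × 10⁻¹⁰⁵ = 1.993 × 10⁹²

1.993 × 10⁹²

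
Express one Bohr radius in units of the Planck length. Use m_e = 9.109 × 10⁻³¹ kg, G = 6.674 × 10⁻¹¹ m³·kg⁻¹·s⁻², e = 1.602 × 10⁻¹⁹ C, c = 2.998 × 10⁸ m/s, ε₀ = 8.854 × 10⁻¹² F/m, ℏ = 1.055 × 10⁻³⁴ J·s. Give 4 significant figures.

Bohr radius: a₀ = 4πε₀ℏ²/(m_e e²) = 5.297 × 10⁻¹¹ m
Planck length: ℓ_P = √(ℏG/c³) = 1.616 × 10⁻³⁵ m
ratio = 5.297 × 10⁻¹¹ / 1.616 × 10⁻³⁵ = 3.277 × 10²⁴

3.277 × 10²⁴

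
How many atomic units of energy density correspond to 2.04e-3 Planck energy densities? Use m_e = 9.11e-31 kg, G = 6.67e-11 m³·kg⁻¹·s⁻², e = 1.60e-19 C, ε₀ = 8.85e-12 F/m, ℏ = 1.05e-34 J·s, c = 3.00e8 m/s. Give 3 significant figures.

Planck energy density: u_P = c⁷/(ℏG²) = 4.68e113 J/m³
atomic unit of energy density: u_au = E_h/a₀³ = m_e⁴e¹⁰/((4πε₀)⁵ℏ⁸) = 3.01e13 J/m³
2.04e-3 × 4.68e113 / 3.01e13 = 3.17e97

3.17e97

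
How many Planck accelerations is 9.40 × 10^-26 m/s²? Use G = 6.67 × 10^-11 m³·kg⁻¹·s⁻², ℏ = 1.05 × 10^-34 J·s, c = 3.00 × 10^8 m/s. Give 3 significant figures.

Planck acceleration: a_P = √(c⁷/(ℏG)) = 5.59 × 10^51 m/s².
9.40 × 10^-26 / 5.59 × 10^51 = 1.68 × 10^-77

1.68 × 10^-77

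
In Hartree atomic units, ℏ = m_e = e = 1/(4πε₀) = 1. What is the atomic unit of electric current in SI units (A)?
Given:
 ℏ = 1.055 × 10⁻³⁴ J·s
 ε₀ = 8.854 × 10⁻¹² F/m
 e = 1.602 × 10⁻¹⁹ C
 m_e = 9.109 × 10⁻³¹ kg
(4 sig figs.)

From ℏ = m_e = e = 1/(4πε₀) = 1 the current scale is I_au = e E_h/ℏ = m_e e⁵/((4πε₀)²ℏ³).
E_h = 4.354 × 10⁻¹⁸ J
e·E_h/ℏ = 6.612 × 10⁻³ A

6.612 × 10⁻³ A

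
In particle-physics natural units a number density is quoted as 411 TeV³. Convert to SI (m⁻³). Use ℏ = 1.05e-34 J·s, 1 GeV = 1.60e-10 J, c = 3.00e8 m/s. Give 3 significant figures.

Number density is [L]⁻³ = [E]³/(ℏc)³.
1 GeV³ → 1/(ℏc)³ × (1 GeV in J)³ = 1.31e47 m⁻³.
Convert the energy scale: 411 TeV³ = 4.11e11 GeV³.
Result: 4.11e11 × 1.31e47 = 5.39e58 m⁻³.

5.39e58 m⁻³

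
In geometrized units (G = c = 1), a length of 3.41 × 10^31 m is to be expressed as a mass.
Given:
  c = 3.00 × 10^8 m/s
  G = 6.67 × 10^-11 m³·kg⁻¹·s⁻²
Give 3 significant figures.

Length → mass via c²/G.
3.41 × 10^31 m × (c²/G) = 4.60 × 10^58 kg

4.60 × 10^58 kg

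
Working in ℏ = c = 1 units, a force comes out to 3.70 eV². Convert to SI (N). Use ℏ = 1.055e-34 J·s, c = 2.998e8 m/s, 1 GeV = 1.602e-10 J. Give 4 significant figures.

3.002e-12 N

Force is [E]/[L] = [E]²/(ℏc); restore (ℏc)⁻¹.
1 GeV² → 1/(ℏc) × (1 GeV in J)² = 8.114e5 N.
Convert the energy scale: 3.70 eV² = 3.70e-18 GeV².
Result: 3.70e-18 × 8.114e5 = 3.002e-12 N.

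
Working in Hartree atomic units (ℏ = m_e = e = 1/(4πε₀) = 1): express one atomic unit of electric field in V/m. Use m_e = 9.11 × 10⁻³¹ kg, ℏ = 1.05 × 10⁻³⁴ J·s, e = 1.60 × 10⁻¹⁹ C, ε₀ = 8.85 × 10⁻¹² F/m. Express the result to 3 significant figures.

Dimensional analysis gives E_au = E_h/(e a₀) = m_e²e⁵/((4πε₀)³ℏ⁴).
E_h = 4.38 × 10⁻¹⁸ J
a₀ = 5.26 × 10⁻¹¹ m
E_h/(e·a₀) = 5.20 × 10¹¹ V/m

5.20 × 10¹¹ V/m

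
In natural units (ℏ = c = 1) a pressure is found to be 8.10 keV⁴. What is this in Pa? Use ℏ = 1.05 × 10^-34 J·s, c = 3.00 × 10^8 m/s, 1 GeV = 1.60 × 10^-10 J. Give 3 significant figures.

Pressure is [E]/[L]³ = [E]⁴/(ℏc)³.
1 GeV⁴ → 1/(ℏc)³ × (1 GeV in J)⁴ = 2.10 × 10^37 Pa.
Convert the energy scale: 8.10 keV⁴ = 8.10 × 10^-24 GeV⁴.
Result: 8.10 × 10^-24 × 2.10 × 10^37 = 1.70 × 10^14 Pa.

1.70 × 10^14 Pa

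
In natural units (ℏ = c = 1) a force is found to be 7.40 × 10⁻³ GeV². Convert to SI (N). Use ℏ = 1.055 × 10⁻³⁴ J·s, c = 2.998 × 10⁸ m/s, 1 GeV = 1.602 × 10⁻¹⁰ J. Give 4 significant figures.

6.004 × 10³ N

Force is [E]/[L] = [E]²/(ℏc); restore (ℏc)⁻¹.
1 GeV² → 1/(ℏc) × (1 GeV in J)² = 8.114 × 10⁵ N.
Result: 7.40 × 10⁻³ × 8.114 × 10⁵ = 6.004 × 10³ N.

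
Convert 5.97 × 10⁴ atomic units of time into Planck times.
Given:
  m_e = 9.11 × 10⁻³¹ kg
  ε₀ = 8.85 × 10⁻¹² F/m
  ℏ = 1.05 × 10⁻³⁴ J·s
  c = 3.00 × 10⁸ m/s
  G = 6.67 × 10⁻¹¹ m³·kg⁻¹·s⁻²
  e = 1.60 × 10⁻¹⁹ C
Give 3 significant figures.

atomic unit of time: τ_au = (4πε₀)²ℏ³/(m_e e⁴) = 2.40 × 10⁻¹⁷ s
Planck time: t_P = √(ℏG/c⁵) = 5.37 × 10⁻⁴⁴ s
5.97 × 10⁴ × 2.40 × 10⁻¹⁷ / 5.37 × 10⁻⁴⁴ = 2.67 × 10³¹

2.67 × 10³¹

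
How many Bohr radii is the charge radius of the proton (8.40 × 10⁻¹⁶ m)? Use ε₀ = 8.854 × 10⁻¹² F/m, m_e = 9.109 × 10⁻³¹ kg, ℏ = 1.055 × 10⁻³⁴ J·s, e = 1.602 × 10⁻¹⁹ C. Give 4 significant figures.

1.586 × 10⁻⁵

Bohr radius: a₀ = 4πε₀ℏ²/(m_e e²) = 5.297 × 10⁻¹¹ m.
8.40 × 10⁻¹⁶ / 5.297 × 10⁻¹¹ = 1.586 × 10⁻⁵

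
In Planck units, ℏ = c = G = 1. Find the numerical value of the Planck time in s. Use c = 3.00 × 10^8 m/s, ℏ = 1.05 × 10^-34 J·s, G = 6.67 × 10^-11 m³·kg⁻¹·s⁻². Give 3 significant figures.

5.37 × 10^-44 s

The unique combination of the constants set to 1 with dimensions of time is t_P = √(ℏG/c⁵).
  = √(2.88 × 10^-87)
  = 5.37 × 10^-44 s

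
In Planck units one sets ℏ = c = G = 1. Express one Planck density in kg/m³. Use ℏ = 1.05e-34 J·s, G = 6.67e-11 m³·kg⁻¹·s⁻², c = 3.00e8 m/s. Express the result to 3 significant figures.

ρ_P = c⁵/(ℏG²)
  = 2.43e42 / 4.67e-55
  = 5.20e96 kg/m³

5.20e96 kg/m³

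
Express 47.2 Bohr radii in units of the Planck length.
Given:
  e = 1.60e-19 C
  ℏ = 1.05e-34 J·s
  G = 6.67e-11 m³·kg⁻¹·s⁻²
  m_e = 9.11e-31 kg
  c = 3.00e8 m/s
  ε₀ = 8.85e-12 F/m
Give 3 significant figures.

Bohr radius: a₀ = 4πε₀ℏ²/(m_e e²) = 5.26e-11 m
Planck length: ℓ_P = √(ℏG/c³) = 1.61e-35 m
47.2 × 5.26e-11 / 1.61e-35 = 1.54e26

1.54e26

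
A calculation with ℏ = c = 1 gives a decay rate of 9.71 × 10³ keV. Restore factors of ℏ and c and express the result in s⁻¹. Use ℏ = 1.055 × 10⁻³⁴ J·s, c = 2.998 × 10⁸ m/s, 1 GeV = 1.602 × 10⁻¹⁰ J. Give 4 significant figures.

1.474 × 10²² s⁻¹

A rate is [E]/ℏ; divide by ℏ.
1 GeV → 1/ℏ × (1 GeV in J) = 1.518 × 10²⁴ s⁻¹.
Convert the energy scale: 9.71 × 10³ keV = 9.71 × 10⁻³ GeV.
Result: 9.71 × 10⁻³ × 1.518 × 10²⁴ = 1.474 × 10²² s⁻¹.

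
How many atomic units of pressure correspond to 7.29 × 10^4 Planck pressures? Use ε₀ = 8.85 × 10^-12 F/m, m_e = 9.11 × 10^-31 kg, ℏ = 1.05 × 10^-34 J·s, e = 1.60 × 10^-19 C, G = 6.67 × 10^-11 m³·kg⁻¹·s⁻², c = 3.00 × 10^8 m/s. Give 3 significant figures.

Planck pressure: p_P = c⁷/(ℏG²) = 4.68 × 10^113 Pa
atomic unit of pressure: P_au = E_h/a₀³ = m_e⁴e¹⁰/((4πε₀)⁵ℏ⁸) = 3.01 × 10^13 Pa
7.29 × 10^4 × 4.68 × 10^113 / 3.01 × 10^13 = 1.13 × 10^105

1.13 × 10^105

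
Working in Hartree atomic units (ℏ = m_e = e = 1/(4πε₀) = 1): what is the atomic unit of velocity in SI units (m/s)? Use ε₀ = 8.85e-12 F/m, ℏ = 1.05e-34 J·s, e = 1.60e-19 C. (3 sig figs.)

Dimensional analysis gives v_au = e²/(4πε₀ℏ).
  = 2.56e-38 / 1.17e-44
  = 2.19e6 m/s

2.19e6 m/s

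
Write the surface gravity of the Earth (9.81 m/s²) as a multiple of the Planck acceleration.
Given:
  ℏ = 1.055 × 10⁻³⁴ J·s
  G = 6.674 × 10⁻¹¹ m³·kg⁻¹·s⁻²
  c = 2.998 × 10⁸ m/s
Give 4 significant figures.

Planck acceleration: a_P = √(c⁷/(ℏG)) = 5.560 × 10⁵¹ m/s².
9.81 / 5.560 × 10⁵¹ = 1.764 × 10⁻⁵¹

1.764 × 10⁻⁵¹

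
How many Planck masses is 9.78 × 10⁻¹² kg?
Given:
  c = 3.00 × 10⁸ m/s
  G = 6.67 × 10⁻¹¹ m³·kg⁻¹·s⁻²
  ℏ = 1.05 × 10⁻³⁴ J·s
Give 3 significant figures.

Planck mass: m_P = √(ℏc/G) = 2.17 × 10⁻⁸ kg.
9.78 × 10⁻¹² / 2.17 × 10⁻⁸ = 4.50 × 10⁻⁴

4.50 × 10⁻⁴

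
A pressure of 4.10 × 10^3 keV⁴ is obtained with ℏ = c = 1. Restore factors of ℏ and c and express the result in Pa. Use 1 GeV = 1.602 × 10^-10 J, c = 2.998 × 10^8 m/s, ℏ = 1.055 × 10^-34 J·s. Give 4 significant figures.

Pressure is [E]/[L]³ = [E]⁴/(ℏc)³.
1 GeV⁴ → 1/(ℏc)³ × (1 GeV in J)⁴ = 2.082 × 10^37 Pa.
Convert the energy scale: 4.10 × 10^3 keV⁴ = 4.10 × 10^-21 GeV⁴.
Result: 4.10 × 10^-21 × 2.082 × 10^37 = 8.535 × 10^16 Pa.

8.535 × 10^16 Pa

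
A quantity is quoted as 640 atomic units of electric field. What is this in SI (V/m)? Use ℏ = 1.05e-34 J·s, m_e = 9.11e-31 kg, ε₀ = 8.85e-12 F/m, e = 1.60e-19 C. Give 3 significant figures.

3.33e14 V/m

One atomic unit of electric field: E_au = E_h/(e a₀) = m_e²e⁵/((4πε₀)³ℏ⁴) = 5.20e11 V/m.
640 × 5.20e11 V/m = 3.33e14 V/m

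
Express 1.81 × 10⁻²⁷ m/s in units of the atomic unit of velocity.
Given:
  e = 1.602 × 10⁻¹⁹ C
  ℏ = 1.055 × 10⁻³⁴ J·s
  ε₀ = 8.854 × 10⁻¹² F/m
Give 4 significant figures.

atomic unit of velocity: v_au = e²/(4πε₀ℏ) = 2.186 × 10⁶ m/s.
1.81 × 10⁻²⁷ / 2.186 × 10⁶ = 8.279 × 10⁻³⁴

8.279 × 10⁻³⁴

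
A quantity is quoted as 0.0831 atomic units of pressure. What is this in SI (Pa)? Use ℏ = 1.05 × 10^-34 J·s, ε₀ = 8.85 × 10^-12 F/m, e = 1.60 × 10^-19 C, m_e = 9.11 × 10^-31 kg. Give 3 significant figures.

One atomic unit of pressure: P_au = E_h/a₀³ = m_e⁴e¹⁰/((4πε₀)⁵ℏ⁸) = 3.01 × 10^13 Pa.
0.0831 × 3.01 × 10^13 Pa = 2.50 × 10^12 Pa

2.50 × 10^12 Pa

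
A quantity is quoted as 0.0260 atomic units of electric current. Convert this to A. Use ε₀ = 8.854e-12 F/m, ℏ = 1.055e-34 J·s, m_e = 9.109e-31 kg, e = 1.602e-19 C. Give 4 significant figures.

1.719e-4 A

One atomic unit of electric current: I_au = e E_h/ℏ = m_e e⁵/((4πε₀)²ℏ³) = 6.612e-3 A.
0.0260 × 6.612e-3 A = 1.719e-4 A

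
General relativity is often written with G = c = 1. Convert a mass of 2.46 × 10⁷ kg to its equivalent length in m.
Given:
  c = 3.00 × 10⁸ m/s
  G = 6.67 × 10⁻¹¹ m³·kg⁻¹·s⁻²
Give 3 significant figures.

In G = c = 1 units mass has dimensions of length; the conversion factor is G/c².
2.46 × 10⁷ kg × (G/c²) = 1.82 × 10⁻²⁰ m

1.82 × 10⁻²⁰ m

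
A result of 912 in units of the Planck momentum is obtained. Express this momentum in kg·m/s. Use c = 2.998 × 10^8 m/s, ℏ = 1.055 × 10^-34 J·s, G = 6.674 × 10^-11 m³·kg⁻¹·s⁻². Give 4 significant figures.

One Planck momentum: p_P = √(ℏc³/G) = 6.527 kg·m/s.
912 × 6.527 kg·m/s = 5.952 × 10^3 kg·m/s

5.952 × 10^3 kg·m/s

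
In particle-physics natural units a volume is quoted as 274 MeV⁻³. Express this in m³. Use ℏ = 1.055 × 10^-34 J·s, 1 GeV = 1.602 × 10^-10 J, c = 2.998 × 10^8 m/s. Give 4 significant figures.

2.109 × 10^-36 m³

Volume is [L]³ = [E]⁻³·(ℏc)³.
1 GeV⁻³ → (ℏc)³ × (1 GeV in J)⁻³ = 7.696 × 10^-48 m³.
Convert the energy scale: 274 MeV⁻³ = 2.74 × 10^11 GeV⁻³.
Result: 2.74 × 10^11 × 7.696 × 10^-48 = 2.109 × 10^-36 m³.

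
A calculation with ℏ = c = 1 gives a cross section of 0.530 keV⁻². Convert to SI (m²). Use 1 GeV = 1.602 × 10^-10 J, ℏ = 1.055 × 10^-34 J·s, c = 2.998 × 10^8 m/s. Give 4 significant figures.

Area is [L]² = [E]⁻²·(ℏc)²; restore (ℏc)².
1 GeV⁻² → (ℏc)² × (1 GeV in J)⁻² = 3.898 × 10^-32 m².
Convert the energy scale: 0.530 keV⁻² = 5.30 × 10^11 GeV⁻².
Result: 5.30 × 10^11 × 3.898 × 10^-32 = 2.066 × 10^-20 m².

2.066 × 10^-20 m²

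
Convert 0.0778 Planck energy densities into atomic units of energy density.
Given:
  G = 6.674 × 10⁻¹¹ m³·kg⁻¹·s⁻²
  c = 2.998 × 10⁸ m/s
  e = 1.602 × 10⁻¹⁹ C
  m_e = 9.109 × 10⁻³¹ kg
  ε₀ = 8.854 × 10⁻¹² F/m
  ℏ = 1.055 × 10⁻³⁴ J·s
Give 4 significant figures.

Planck energy density: u_P = c⁷/(ℏG²) = 4.632 × 10¹¹³ J/m³
atomic unit of energy density: u_au = E_h/a₀³ = m_e⁴e¹⁰/((4πε₀)⁵ℏ⁸) = 2.929 × 10¹³ J/m³
0.0778 × 4.632 × 10¹¹³ / 2.929 × 10¹³ = 1.230 × 10⁹⁹

1.230 × 10⁹⁹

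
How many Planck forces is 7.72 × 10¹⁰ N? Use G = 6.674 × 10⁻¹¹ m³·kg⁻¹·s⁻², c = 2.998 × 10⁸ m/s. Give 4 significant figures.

6.378 × 10⁻³⁴

Planck force: F_P = c⁴/G = 1.210 × 10⁴⁴ N.
7.72 × 10¹⁰ / 1.210 × 10⁴⁴ = 6.378 × 10⁻³⁴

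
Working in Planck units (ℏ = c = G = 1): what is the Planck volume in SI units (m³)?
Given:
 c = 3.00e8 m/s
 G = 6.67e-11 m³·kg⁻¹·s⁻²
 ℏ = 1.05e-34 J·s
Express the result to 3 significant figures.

Dimensional analysis gives V_P = (ℏG/c³)^(3/2).
  = √(1.75e-209)
  = 4.18e-105 m³

4.18e-105 m³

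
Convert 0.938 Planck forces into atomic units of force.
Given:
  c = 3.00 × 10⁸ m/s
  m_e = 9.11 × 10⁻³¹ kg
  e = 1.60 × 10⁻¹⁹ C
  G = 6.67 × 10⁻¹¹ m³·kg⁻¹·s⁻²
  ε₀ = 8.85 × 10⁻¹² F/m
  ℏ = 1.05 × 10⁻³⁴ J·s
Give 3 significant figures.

1.37 × 10⁵¹

Planck force: F_P = c⁴/G = 1.21 × 10⁴⁴ N
atomic unit of force: F_au = E_h/a₀ = m_e²e⁶/((4πε₀)³ℏ⁴) = 8.33 × 10⁻⁸ N
0.938 × 1.21 × 10⁴⁴ / 8.33 × 10⁻⁸ = 1.37 × 10⁵¹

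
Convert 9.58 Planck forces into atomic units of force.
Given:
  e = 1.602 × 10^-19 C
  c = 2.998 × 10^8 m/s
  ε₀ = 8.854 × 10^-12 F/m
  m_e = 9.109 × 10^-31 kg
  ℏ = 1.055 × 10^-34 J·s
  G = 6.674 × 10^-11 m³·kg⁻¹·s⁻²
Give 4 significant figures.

1.411 × 10^52

Planck force: F_P = c⁴/G = 1.210 × 10^44 N
atomic unit of force: F_au = E_h/a₀ = m_e²e⁶/((4πε₀)³ℏ⁴) = 8.220 × 10^-8 N
9.58 × 1.210 × 10^44 / 8.220 × 10^-8 = 1.411 × 10^52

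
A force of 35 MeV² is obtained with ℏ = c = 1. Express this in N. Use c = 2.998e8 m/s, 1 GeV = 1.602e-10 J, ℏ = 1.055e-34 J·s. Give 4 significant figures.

Force is [E]/[L] = [E]²/(ℏc); restore (ℏc)⁻¹.
1 GeV² → 1/(ℏc) × (1 GeV in J)² = 8.114e5 N.
Convert the energy scale: 35 MeV² = 3.50e-5 GeV².
Result: 3.50e-5 × 8.114e5 = 28.40 N.

28.40 N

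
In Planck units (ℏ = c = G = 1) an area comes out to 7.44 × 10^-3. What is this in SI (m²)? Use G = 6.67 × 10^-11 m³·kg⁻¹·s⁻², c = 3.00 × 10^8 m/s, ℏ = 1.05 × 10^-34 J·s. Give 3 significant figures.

One Planck area: A_P = ℏG/c³ = 2.59 × 10^-70 m².
7.44 × 10^-3 × 2.59 × 10^-70 m² = 1.93 × 10^-72 m²

1.93 × 10^-72 m²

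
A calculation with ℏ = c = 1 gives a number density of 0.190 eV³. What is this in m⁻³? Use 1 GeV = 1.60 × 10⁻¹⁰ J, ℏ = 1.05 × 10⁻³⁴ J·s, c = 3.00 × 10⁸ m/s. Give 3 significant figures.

Number density is [L]⁻³ = [E]³/(ℏc)³.
1 GeV³ → 1/(ℏc)³ × (1 GeV in J)³ = 1.31 × 10⁴⁷ m⁻³.
Convert the energy scale: 0.190 eV³ = 1.90 × 10⁻²⁸ GeV³.
Result: 1.90 × 10⁻²⁸ × 1.31 × 10⁴⁷ = 2.49 × 10¹⁹ m⁻³.

2.49 × 10¹⁹ m⁻³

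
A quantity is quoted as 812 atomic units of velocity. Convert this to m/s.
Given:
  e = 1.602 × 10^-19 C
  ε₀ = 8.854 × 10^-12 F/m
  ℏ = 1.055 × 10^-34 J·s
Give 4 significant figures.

One atomic unit of velocity: v_au = e²/(4πε₀ℏ) = 2.186 × 10^6 m/s.
812 × 2.186 × 10^6 m/s = 1.775 × 10^9 m/s

1.775 × 10^9 m/s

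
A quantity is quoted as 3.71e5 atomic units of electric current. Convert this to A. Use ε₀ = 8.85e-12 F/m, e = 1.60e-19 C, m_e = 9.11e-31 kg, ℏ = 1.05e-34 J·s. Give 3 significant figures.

One atomic unit of electric current: I_au = e E_h/ℏ = m_e e⁵/((4πε₀)²ℏ³) = 6.67e-3 A.
3.71e5 × 6.67e-3 A = 2.48e3 A

2.48e3 A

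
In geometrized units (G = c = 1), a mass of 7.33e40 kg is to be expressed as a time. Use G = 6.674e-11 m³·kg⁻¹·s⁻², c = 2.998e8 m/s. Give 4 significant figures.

1.815e5 s

Mass → time via G/c³.
7.33e40 kg × (G/c³) = 1.815e5 s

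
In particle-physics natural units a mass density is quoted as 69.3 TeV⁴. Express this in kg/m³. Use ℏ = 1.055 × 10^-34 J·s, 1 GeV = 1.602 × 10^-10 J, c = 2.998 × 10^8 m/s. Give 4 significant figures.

Mass density is [E]/(c²[L]³) = [E]⁴/(ℏ³c⁵).
1 GeV⁴ → 1/(ℏ³c⁵) × (1 GeV in J)⁴ = 2.316 × 10^20 kg/m³.
Convert the energy scale: 69.3 TeV⁴ = 6.93 × 10^13 GeV⁴.
Result: 6.93 × 10^13 × 2.316 × 10^20 = 1.605 × 10^34 kg/m³.

1.605 × 10^34 kg/m³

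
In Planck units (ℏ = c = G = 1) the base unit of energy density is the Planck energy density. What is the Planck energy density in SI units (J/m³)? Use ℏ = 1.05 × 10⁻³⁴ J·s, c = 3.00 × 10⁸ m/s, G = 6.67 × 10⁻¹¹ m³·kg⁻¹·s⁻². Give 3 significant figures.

4.68 × 10¹¹³ J/m³

u_P = c⁷/(ℏG²)
  = 2.19 × 10⁵⁹ / 4.67 × 10⁻⁵⁵
  = 4.68 × 10¹¹³ J/m³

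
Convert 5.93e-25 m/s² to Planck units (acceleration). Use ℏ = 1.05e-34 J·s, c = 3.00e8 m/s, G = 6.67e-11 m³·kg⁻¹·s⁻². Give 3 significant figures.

1.06e-76

Planck acceleration: a_P = √(c⁷/(ℏG)) = 5.59e51 m/s².
5.93e-25 / 5.59e51 = 1.06e-76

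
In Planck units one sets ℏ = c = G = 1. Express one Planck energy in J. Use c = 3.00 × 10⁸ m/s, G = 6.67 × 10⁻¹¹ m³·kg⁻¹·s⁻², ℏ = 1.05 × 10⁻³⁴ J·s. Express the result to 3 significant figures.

E_P = √(ℏc⁵/G)
  = √(3.83 × 10¹⁸)
  = 1.96 × 10⁹ J

1.96 × 10⁹ J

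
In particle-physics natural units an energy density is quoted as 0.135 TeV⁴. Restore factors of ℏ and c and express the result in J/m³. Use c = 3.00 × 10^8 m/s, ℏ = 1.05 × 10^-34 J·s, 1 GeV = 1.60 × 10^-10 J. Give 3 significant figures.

2.83 × 10^48 J/m³

[E]/[L]³ = [E]⁴/(ℏc)³; restore (ℏc)⁻³.
1 GeV⁴ → 1/(ℏc)³ × (1 GeV in J)⁴ = 2.10 × 10^37 J/m³.
Convert the energy scale: 0.135 TeV⁴ = 1.35 × 10^11 GeV⁴.
Result: 1.35 × 10^11 × 2.10 × 10^37 = 2.83 × 10^48 J/m³.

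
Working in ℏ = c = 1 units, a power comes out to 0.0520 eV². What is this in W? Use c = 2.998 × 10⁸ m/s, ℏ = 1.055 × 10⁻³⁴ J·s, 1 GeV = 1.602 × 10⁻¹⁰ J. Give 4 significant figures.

Power is [E]/[T] = [E]²/ℏ.
1 GeV² → 1/ℏ × (1 GeV in J)² = 2.433 × 10¹⁴ W.
Convert the energy scale: 0.0520 eV² = 5.20 × 10⁻²⁰ GeV².
Result: 5.20 × 10⁻²⁰ × 2.433 × 10¹⁴ = 1.265 × 10⁻⁵ W.

1.265 × 10⁻⁵ W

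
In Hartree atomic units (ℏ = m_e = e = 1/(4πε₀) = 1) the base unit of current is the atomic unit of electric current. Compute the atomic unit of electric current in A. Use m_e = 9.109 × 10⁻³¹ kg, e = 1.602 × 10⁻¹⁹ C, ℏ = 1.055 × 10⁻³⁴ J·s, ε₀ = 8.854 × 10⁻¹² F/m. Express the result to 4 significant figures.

I_au = e E_h/ℏ = m_e e⁵/((4πε₀)²ℏ³)
E_h = 4.354 × 10⁻¹⁸ J
e·E_h/ℏ = 6.612 × 10⁻³ A

6.612 × 10⁻³ A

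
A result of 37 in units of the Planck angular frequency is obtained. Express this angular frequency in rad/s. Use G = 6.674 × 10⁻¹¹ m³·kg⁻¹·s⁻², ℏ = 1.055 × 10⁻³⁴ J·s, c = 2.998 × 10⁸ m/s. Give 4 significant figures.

One Planck angular frequency: ω_P = √(c⁵/(ℏG)) = 1.855 × 10⁴³ rad/s.
37 × 1.855 × 10⁴³ rad/s = 6.862 × 10⁴⁴ rad/s

6.862 × 10⁴⁴ rad/s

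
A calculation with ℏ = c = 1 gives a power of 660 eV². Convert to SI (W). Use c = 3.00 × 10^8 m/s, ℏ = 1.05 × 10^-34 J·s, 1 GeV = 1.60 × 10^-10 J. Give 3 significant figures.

0.161 W

Power is [E]/[T] = [E]²/ℏ.
1 GeV² → 1/ℏ × (1 GeV in J)² = 2.44 × 10^14 W.
Convert the energy scale: 660 eV² = 6.60 × 10^-16 GeV².
Result: 6.60 × 10^-16 × 2.44 × 10^14 = 0.161 W.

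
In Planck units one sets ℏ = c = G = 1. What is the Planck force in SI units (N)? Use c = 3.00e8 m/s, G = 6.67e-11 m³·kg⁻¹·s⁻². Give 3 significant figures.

F_P = c⁴/G
  = 8.10e33 / 6.67e-11
  = 1.21e44 N

1.21e44 N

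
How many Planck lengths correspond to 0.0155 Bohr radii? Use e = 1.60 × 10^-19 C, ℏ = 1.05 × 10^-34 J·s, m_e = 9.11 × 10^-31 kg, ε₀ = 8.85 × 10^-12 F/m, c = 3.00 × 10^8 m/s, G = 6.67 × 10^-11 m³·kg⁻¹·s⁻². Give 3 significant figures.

Bohr radius: a₀ = 4πε₀ℏ²/(m_e e²) = 5.26 × 10^-11 m
Planck length: ℓ_P = √(ℏG/c³) = 1.61 × 10^-35 m
0.0155 × 5.26 × 10^-11 / 1.61 × 10^-35 = 5.06 × 10^22

5.06 × 10^22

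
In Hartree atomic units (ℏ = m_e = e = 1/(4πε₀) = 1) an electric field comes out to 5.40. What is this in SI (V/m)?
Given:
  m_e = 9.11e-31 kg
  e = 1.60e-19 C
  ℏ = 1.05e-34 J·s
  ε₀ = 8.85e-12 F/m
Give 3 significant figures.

2.81e12 V/m

One atomic unit of electric field: E_au = E_h/(e a₀) = m_e²e⁵/((4πε₀)³ℏ⁴) = 5.20e11 V/m.
5.40 × 5.20e11 V/m = 2.81e12 V/m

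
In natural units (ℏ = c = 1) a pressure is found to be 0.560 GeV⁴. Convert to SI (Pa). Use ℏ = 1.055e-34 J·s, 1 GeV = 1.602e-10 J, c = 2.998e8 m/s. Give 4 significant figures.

1.166e37 Pa

Pressure is [E]/[L]³ = [E]⁴/(ℏc)³.
1 GeV⁴ → 1/(ℏc)³ × (1 GeV in J)⁴ = 2.082e37 Pa.
Result: 0.560 × 2.082e37 = 1.166e37 Pa.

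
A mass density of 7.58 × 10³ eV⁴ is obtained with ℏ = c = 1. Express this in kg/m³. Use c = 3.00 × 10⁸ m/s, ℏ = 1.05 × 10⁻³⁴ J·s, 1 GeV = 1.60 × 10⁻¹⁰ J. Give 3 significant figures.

Mass density is [E]/(c²[L]³) = [E]⁴/(ℏ³c⁵).
1 GeV⁴ → 1/(ℏ³c⁵) × (1 GeV in J)⁴ = 2.33 × 10²⁰ kg/m³.
Convert the energy scale: 7.58 × 10³ eV⁴ = 7.58 × 10⁻³³ GeV⁴.
Result: 7.58 × 10⁻³³ × 2.33 × 10²⁰ = 1.77 × 10⁻¹² kg/m³.

1.77 × 10⁻¹² kg/m³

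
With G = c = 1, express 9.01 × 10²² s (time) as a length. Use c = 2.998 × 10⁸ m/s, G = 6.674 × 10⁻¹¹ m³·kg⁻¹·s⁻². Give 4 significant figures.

2.701 × 10³¹ m

Time → length via c.
9.01 × 10²² s × (c) = 2.701 × 10³¹ m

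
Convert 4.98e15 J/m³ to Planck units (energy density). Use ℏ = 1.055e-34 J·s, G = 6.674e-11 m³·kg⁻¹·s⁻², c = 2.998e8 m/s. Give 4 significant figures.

1.075e-98

Planck energy density: u_P = c⁷/(ℏG²) = 4.632e113 J/m³.
4.98e15 / 4.632e113 = 1.075e-98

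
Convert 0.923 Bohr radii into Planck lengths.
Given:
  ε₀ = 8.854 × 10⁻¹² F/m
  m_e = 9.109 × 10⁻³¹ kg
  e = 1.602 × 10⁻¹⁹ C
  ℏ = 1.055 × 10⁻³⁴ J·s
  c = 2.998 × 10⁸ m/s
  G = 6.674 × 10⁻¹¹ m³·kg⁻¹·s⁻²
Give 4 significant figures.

Bohr radius: a₀ = 4πε₀ℏ²/(m_e e²) = 5.297 × 10⁻¹¹ m
Planck length: ℓ_P = √(ℏG/c³) = 1.616 × 10⁻³⁵ m
0.923 × 5.297 × 10⁻¹¹ / 1.616 × 10⁻³⁵ = 3.025 × 10²⁴

3.025 × 10²⁴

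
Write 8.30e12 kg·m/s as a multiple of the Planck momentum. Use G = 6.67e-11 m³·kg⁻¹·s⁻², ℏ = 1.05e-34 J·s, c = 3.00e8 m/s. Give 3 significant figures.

Planck momentum: p_P = √(ℏc³/G) = 6.52 kg·m/s.
8.30e12 / 6.52 = 1.27e12

1.27e12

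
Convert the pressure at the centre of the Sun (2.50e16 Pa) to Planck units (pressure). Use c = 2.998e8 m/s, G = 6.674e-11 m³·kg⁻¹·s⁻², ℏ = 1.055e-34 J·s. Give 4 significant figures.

5.397e-98

Planck pressure: p_P = c⁷/(ℏG²) = 4.632e113 Pa.
2.50e16 / 4.632e113 = 5.397e-98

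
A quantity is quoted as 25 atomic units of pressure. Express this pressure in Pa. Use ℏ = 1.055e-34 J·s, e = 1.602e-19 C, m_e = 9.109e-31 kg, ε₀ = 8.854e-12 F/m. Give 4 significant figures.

One atomic unit of pressure: P_au = E_h/a₀³ = m_e⁴e¹⁰/((4πε₀)⁵ℏ⁸) = 2.929e13 Pa.
25 × 2.929e13 Pa = 7.323e14 Pa

7.323e14 Pa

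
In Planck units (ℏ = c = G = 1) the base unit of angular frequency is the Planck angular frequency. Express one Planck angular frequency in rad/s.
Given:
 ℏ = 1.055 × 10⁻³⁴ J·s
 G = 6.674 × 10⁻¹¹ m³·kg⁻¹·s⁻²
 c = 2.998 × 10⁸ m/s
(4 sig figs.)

1.855 × 10⁴³ rad/s

ω_P = √(c⁵/(ℏG))
  = √(3.440 × 10⁸⁶)
  = 1.855 × 10⁴³ rad/s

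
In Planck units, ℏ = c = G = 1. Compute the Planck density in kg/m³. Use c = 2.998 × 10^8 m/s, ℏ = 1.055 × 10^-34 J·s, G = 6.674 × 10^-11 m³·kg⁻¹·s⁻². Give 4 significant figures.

5.154 × 10^96 kg/m³

From ℏ = c = G = 1 the density scale is ρ_P = c⁵/(ℏG²).
  = 2.422 × 10^42 / 4.699 × 10^-55
  = 5.154 × 10^96 kg/m³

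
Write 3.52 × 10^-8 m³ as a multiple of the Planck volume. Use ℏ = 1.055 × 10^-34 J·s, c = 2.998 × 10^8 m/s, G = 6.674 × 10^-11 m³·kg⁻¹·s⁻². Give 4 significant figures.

8.333 × 10^96

Planck volume: V_P = (ℏG/c³)^(3/2) = 4.224 × 10^-105 m³.
3.52 × 10^-8 / 4.224 × 10^-105 = 8.333 × 10^96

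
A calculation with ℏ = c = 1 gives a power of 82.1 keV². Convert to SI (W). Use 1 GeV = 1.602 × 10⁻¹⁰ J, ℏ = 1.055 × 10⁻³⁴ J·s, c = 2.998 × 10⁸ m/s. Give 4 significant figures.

1.997 × 10⁴ W

Power is [E]/[T] = [E]²/ℏ.
1 GeV² → 1/ℏ × (1 GeV in J)² = 2.433 × 10¹⁴ W.
Convert the energy scale: 82.1 keV² = 8.21 × 10⁻¹¹ GeV².
Result: 8.21 × 10⁻¹¹ × 2.433 × 10¹⁴ = 1.997 × 10⁴ W.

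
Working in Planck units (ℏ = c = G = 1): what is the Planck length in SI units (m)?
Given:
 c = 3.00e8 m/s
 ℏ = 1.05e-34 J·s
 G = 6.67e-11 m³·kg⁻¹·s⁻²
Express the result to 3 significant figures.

The unique combination of the constants set to 1 with dimensions of length is ℓ_P = √(ℏG/c³).
  = √(2.59e-70)
  = 1.61e-35 m

1.61e-35 m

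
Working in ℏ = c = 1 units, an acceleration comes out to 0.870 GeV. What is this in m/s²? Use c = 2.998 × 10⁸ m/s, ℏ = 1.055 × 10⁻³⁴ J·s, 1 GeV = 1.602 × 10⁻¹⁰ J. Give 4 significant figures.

3.961 × 10³² m/s²

Acceleration is [L]/[T]² = c·[E]/ℏ.
1 GeV → c/ℏ × (1 GeV in J) = 4.552 × 10³² m/s².
Result: 0.870 × 4.552 × 10³² = 3.961 × 10³² m/s².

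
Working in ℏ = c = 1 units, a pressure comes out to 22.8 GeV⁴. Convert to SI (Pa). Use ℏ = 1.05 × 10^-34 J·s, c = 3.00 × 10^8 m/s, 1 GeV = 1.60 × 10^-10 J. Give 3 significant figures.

Pressure is [E]/[L]³ = [E]⁴/(ℏc)³.
1 GeV⁴ → 1/(ℏc)³ × (1 GeV in J)⁴ = 2.10 × 10^37 Pa.
Result: 22.8 × 2.10 × 10^37 = 4.78 × 10^38 Pa.

4.78 × 10^38 Pa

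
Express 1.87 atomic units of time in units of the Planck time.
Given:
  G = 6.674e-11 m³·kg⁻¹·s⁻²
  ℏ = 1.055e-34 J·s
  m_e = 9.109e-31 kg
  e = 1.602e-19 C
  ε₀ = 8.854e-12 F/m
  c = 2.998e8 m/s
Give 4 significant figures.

atomic unit of time: τ_au = (4πε₀)²ℏ³/(m_e e⁴) = 2.423e-17 s
Planck time: t_P = √(ℏG/c⁵) = 5.392e-44 s
1.87 × 2.423e-17 / 5.392e-44 = 8.403e26

8.403e26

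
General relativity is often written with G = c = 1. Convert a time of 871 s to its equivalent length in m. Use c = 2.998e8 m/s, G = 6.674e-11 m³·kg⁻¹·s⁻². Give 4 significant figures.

2.611e11 m

Time → length via c.
871 s × (c) = 2.611e11 m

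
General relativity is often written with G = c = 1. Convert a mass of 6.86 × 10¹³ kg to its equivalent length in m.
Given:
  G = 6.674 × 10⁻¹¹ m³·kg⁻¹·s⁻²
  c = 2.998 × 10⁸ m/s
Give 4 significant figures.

5.094 × 10⁻¹⁴ m

In G = c = 1 units mass has dimensions of length; the conversion factor is G/c².
6.86 × 10¹³ kg × (G/c²) = 5.094 × 10⁻¹⁴ m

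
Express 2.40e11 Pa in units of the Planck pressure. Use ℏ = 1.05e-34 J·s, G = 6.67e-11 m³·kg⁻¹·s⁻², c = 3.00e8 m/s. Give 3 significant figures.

5.13e-103

Planck pressure: p_P = c⁷/(ℏG²) = 4.68e113 Pa.
2.40e11 / 4.68e113 = 5.13e-103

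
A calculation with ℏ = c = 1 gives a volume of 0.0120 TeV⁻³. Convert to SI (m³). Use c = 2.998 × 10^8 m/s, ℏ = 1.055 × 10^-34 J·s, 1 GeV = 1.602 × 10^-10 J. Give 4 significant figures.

Volume is [L]³ = [E]⁻³·(ℏc)³.
1 GeV⁻³ → (ℏc)³ × (1 GeV in J)⁻³ = 7.696 × 10^-48 m³.
Convert the energy scale: 0.0120 TeV⁻³ = 1.20 × 10^-11 GeV⁻³.
Result: 1.20 × 10^-11 × 7.696 × 10^-48 = 9.235 × 10^-59 m³.

9.235 × 10^-59 m³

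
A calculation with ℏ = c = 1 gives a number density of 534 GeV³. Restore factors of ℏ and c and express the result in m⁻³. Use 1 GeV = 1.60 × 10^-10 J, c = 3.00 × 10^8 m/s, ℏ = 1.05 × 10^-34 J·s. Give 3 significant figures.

7.00 × 10^49 m⁻³

Number density is [L]⁻³ = [E]³/(ℏc)³.
1 GeV³ → 1/(ℏc)³ × (1 GeV in J)³ = 1.31 × 10^47 m⁻³.
Result: 534 × 1.31 × 10^47 = 7.00 × 10^49 m⁻³.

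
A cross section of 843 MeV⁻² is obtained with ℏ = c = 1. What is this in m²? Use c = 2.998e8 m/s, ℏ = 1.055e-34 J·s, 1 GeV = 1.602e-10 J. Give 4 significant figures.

Area is [L]² = [E]⁻²·(ℏc)²; restore (ℏc)².
1 GeV⁻² → (ℏc)² × (1 GeV in J)⁻² = 3.898e-32 m².
Convert the energy scale: 843 MeV⁻² = 8.43e8 GeV⁻².
Result: 8.43e8 × 3.898e-32 = 3.286e-23 m².

3.286e-23 m²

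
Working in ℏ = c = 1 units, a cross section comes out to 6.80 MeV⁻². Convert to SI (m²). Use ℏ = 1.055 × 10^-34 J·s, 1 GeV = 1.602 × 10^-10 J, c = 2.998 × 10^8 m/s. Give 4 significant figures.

2.651 × 10^-25 m²

Area is [L]² = [E]⁻²·(ℏc)²; restore (ℏc)².
1 GeV⁻² → (ℏc)² × (1 GeV in J)⁻² = 3.898 × 10^-32 m².
Convert the energy scale: 6.80 MeV⁻² = 6.80 × 10^6 GeV⁻².
Result: 6.80 × 10^6 × 3.898 × 10^-32 = 2.651 × 10^-25 m².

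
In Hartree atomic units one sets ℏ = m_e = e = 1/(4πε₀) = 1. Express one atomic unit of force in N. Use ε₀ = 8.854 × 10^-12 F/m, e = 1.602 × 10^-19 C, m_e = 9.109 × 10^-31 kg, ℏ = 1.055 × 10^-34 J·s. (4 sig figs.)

8.220 × 10^-8 N

F_au = E_h/a₀ = m_e²e⁶/((4πε₀)³ℏ⁴)
E_h = 4.354 × 10^-18 J
a₀ = 5.297 × 10^-11 m
E_h/a₀ = 8.220 × 10^-8 N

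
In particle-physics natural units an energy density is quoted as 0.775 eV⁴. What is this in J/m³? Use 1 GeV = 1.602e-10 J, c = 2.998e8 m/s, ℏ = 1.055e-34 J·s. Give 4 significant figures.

[E]/[L]³ = [E]⁴/(ℏc)³; restore (ℏc)⁻³.
1 GeV⁴ → 1/(ℏc)³ × (1 GeV in J)⁴ = 2.082e37 J/m³.
Convert the energy scale: 0.775 eV⁴ = 7.75e-37 GeV⁴.
Result: 7.75e-37 × 2.082e37 = 16.13 J/m³.

16.13 J/m³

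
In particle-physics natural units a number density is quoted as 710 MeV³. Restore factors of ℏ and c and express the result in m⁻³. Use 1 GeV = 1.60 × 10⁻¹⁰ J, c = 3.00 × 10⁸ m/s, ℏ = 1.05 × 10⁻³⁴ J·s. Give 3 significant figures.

9.30 × 10⁴⁰ m⁻³

Number density is [L]⁻³ = [E]³/(ℏc)³.
1 GeV³ → 1/(ℏc)³ × (1 GeV in J)³ = 1.31 × 10⁴⁷ m⁻³.
Convert the energy scale: 710 MeV³ = 7.10 × 10⁻⁷ GeV³.
Result: 7.10 × 10⁻⁷ × 1.31 × 10⁴⁷ = 9.30 × 10⁴⁰ m⁻³.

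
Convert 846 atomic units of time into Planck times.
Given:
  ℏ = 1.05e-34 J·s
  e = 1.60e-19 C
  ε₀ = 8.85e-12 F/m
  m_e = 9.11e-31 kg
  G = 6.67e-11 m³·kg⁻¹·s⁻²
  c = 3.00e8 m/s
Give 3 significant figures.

3.78e29

atomic unit of time: τ_au = (4πε₀)²ℏ³/(m_e e⁴) = 2.40e-17 s
Planck time: t_P = √(ℏG/c⁵) = 5.37e-44 s
846 × 2.40e-17 / 5.37e-44 = 3.78e29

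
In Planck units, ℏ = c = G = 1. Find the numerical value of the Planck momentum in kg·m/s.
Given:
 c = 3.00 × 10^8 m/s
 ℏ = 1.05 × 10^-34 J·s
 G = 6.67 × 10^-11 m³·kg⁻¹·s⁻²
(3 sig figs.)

6.52 kg·m/s

Dimensional analysis gives p_P = √(ℏc³/G).
  = √(42.5)
  = 6.52 kg·m/s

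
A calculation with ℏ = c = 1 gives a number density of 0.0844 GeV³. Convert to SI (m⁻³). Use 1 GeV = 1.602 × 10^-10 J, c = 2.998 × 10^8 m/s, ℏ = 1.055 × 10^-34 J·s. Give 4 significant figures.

Number density is [L]⁻³ = [E]³/(ℏc)³.
1 GeV³ → 1/(ℏc)³ × (1 GeV in J)³ = 1.299 × 10^47 m⁻³.
Result: 0.0844 × 1.299 × 10^47 = 1.097 × 10^46 m⁻³.

1.097 × 10^46 m⁻³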